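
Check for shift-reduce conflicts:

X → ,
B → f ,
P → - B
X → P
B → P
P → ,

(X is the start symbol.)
No shift-reduce conflicts

A shift-reduce conflict occurs when an LR(0) state has both:
  - a complete (reduce) item [A → α .] (dot at the end), and
  - a shift item [B → β . c γ] (dot before a terminal).

Augment with X' → X and build the canonical LR(0) collection (I0 = CLOSURE({[X' → . X]}), then GOTO on every symbol after a dot until no new states appear). It has 10 states:
  I0: { [P → . ,], [P → . - B], [X → . ,], [X → . P], [X' → . X] }  — shift
  I1: { [P → , .], [X → , .] }  — 2 reduces
  I2: { [B → . P], [B → . f ,], [P → - . B], [P → . ,], [P → . - B] }  — shift
  I3: { [X → P .] }  — reduce
  I4: { [X' → X .] }  — accept
  I5: { [P → , .] }  — reduce
  I6: { [P → - B .] }  — reduce
  I7: { [B → P .] }  — reduce
  I8: { [B → f . ,] }  — shift
  I9: { [B → f , .] }  — reduce

No state contains both a complete item and a shift item.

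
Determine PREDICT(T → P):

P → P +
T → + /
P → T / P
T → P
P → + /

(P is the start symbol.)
PREDICT(T → P) = (FIRST(RHS) \ {ε}) ∪ (FOLLOW(T) if ε ∈ FIRST(RHS), i.e. RHS ⇒* ε)
FIRST(P) = { '+' }
FIRST(P) = { '+' }
ε ∉ FIRST(P), so FOLLOW(T) is not added.
PREDICT(T → P) = { '+' }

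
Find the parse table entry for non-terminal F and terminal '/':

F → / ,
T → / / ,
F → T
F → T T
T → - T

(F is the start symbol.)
To find M[F, '/'], we find productions for F where '/' is in the predict set (PREDICT(N → α) = (FIRST(α) \ {ε}) ∪ (FOLLOW(N) if α ⇒* ε)).

Relevant sets:
  FIRST(T) = { '-', '/' }

F → / ,: PREDICT = { '/' }
  '/' is in predict set, so this production goes in M[F, '/']
F → T: PREDICT = { '-', '/' }
  '/' is in predict set, so this production goes in M[F, '/']
F → T T: PREDICT = { '-', '/' }
  '/' is in predict set, so this production goes in M[F, '/']

M[F, '/'] = F → / ,, F → T, F → T T  (a multiply-defined cell — the grammar is not LL(1))

Answer: F → / ,, F → T, F → T T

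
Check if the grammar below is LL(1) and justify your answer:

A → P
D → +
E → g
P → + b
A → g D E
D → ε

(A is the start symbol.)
A grammar is LL(1) if for each non-terminal N with multiple productions, the predict sets of those productions are pairwise disjoint, where PREDICT(N → α) = (FIRST(α) \ {ε}) ∪ (FOLLOW(N) if α ⇒* ε).

Relevant sets:
  FIRST(P) = { '+' }
  FOLLOW(D) = { 'g' }

For A:
  PREDICT(A → P) = { '+' }
  PREDICT(A → g D E) = { 'g' }
For D:
  PREDICT(D → '+') = { '+' }
  PREDICT(D → ε) = { 'g' }
E, P have a single production, so nothing to check there.

All predict sets are disjoint. The grammar IS LL(1).

Answer: Yes, the grammar is LL(1).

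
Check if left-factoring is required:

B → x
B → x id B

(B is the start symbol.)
Yes, B has productions with common prefix 'x'

Left-factoring is needed when two productions for the same non-terminal
share a common prefix on the right-hand side.

Productions for B:
  B → x
  B → x id B

Found common prefix 'x' in productions for B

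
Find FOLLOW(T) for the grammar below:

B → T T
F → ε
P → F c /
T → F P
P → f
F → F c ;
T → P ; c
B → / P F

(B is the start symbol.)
{ $, 'c', 'f' }

To compute FOLLOW(T), find every occurrence of T on a right-hand side N → α T β: add FIRST(β) \ {ε}, and if β is empty or nullable also add FOLLOW(N). Iterate to a fixed point.

In B → T T: T is followed by T, add FIRST(T) \ {ε} = { 'c', 'f' }
In B → T T: T is at the end, add FOLLOW(B)

The FOLLOW sets referred to above (computed the same way, to a fixed point):
  FOLLOW(B) = { $ }

Taking the union: FOLLOW(T) = { $, 'c', 'f' }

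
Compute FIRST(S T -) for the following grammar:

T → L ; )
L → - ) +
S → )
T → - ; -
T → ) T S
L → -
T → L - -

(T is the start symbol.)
{ ')' }

FIRST sets of the non-terminals involved (from the grammar, by fixed-point iteration):
  FIRST(S) = { ')' }

To compute FIRST(S T -), process the symbols left to right:
Symbol S is a non-terminal. Add FIRST(S) \ {ε} = { ')' }
S is not nullable (ε ∉ FIRST(S)), so stop here.
FIRST(S T -) = { ')' }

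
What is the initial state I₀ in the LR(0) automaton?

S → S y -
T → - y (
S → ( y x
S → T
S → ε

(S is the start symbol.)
First, augment the grammar with S' → S
I₀ = CLOSURE({ [S' → . S] }):
  [S' → . S] has the dot before S: add [S → . S y -], [S → . ( y x], [S → . T], [S → .]
  [S → . T] has the dot before T: add [T → . - y (]
No further items can be added.

I₀ = { [S → . ( y x], [S → . S y -], [S → . T], [S → .], [S' → . S], [T → . - y (] }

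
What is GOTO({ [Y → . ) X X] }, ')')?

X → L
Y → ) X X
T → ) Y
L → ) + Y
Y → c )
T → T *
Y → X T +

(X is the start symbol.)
GOTO(I, ')') = CLOSURE({ [A → αX.β] : [A → α.Xβ] ∈ I, X = ')' })

Items with dot before ')', with the dot advanced:
  [Y → . ) X X] → [Y → ) . X X]
Closure of the advanced items:
  [Y → ) . X X] has the dot before X: add [X → . L]
  [X → . L] has the dot before L: add [L → . ) + Y]

GOTO = { [L → . ) + Y], [X → . L], [Y → ) . X X] }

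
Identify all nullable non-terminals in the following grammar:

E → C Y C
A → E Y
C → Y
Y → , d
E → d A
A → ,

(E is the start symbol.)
None

A non-terminal is nullable if it can derive ε (the empty string): either it has an ε-production, or it has a production whose right-hand side consists entirely of nullable non-terminals.

There are no ε-productions, so no non-terminal can derive ε.
No non-terminals are nullable.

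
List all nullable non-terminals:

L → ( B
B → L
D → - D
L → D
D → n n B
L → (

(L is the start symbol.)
None

A non-terminal is nullable if it can derive ε (the empty string): either it has an ε-production, or it has a production whose right-hand side consists entirely of nullable non-terminals.

There are no ε-productions, so no non-terminal can derive ε.
No non-terminals are nullable.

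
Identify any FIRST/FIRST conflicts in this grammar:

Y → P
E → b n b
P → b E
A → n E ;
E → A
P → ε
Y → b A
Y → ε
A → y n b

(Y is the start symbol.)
Yes. Y → P / Y → b A on { 'b' }; Y → P / Y → ε on { ε }

FIRST sets of the non-terminals at (or reachable through a nullable prefix from) the front of some alternative:
  FIRST(P) = { 'b', ε }
  FIRST(A) = { 'n', 'y' }

Productions for Y:
  Y → P: FIRST = { 'b', ε }
  Y → b A: FIRST = { 'b' }
  Y → ε: FIRST = { ε }
Productions for E:
  E → b n b: FIRST = { 'b' }
  E → A: FIRST = { 'n', 'y' }
Productions for P:
  P → b E: FIRST = { 'b' }
  P → ε: FIRST = { ε }
Productions for A:
  A → n E ;: FIRST = { 'n' }
  A → y n b: FIRST = { 'y' }

Conflict for Y: Y → P and Y → b A
  Overlap: { 'b' }
Conflict for Y: Y → P and Y → ε
  Overlap: { ε }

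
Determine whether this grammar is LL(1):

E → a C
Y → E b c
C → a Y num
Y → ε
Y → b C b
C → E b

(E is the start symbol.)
Relevant sets:
  FIRST(E) = { 'a' }
  FOLLOW(Y) = { 'num' }

For Y:
  PREDICT(Y → E b c) = { 'a' }
  PREDICT(Y → ε) = { 'num' }
  PREDICT(Y → b C b) = { 'b' }
For C:
  PREDICT(C → a Y num) = { 'a' }
  PREDICT(C → E b) = { 'a' }
E has a single production, so nothing to check there.

Conflict found: Predict set conflict for C: { 'a' }
The grammar is NOT LL(1).

Answer: No. Predict set conflict for C: { 'a' }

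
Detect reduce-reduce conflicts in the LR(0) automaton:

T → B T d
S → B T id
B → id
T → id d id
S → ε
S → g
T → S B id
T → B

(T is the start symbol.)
Yes — I1: [S → .] vs [T → B .]

A reduce-reduce conflict occurs when an LR(0) state has two complete items [A → α .] and [B → β .] — both call for a reduction, and with no lookahead the parser cannot choose between them.

Augment with T' → T and build the canonical LR(0) collection (I0 = CLOSURE({[T' → . T]}), then GOTO on every symbol after a dot until no new states appear). It has 14 states:
  I0: { [B → . id], [S → . B T id], [S → . g], [S → .], [T → . B T d], [T → . B], [T → . S B id], [T → . id d id], [T' → . T] }  — shift, reduce
  I1: { [B → . id], [S → . B T id], [S → . g], [S → .], [S → B . T id], [T → . B T d], [T → . B], [T → . S B id], [T → . id d id], [T → B . T d], [T → B .] }  — shift, 2 reduces
  I2: { [B → . id], [T → S . B id] }  — shift
  I3: { [T' → T .] }  — accept
  I4: { [S → g .] }  — reduce
  I5: { [B → id .], [T → id . d id] }  — shift, reduce
  I6: { [T → id d . id] }  — shift
  I7: { [T → id d id .] }  — reduce
  I8: { [T → S B . id] }  — shift
  I9: { [B → id .] }  — reduce
  I10: { [T → S B id .] }  — reduce
  I11: { [S → B T . id], [T → B T . d] }  — shift
  I12: { [T → B T d .] }  — reduce
  I13: { [S → B T id .] }  — reduce

I1 contains complete items [S → .], [T → B .] — reduce-reduce conflict.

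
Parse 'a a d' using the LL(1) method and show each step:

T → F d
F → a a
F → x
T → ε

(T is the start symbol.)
Stack is shown with the top on the left.

Stack    Input    Action
------------------------
T $      a a d $  output T → F d
F d $    a a d $  output F → a a
a a d $  a a d $  match 'a'
a d $    a d $    match 'a'
d $      d $      match 'd'
$        $        accept

The string is accepted.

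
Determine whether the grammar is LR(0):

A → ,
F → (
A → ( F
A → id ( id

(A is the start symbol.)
Yes, the grammar is LR(0)

A grammar is LR(0) if no state in the canonical LR(0) collection has:
  - both a shift item (dot before a terminal) and a complete item (shift-reduce conflict), or
  - two or more complete items (reduce-reduce conflict; the accept item [A' → A .] counts as a complete item here).

Augment with A' → A and build the canonical LR(0) collection (I0 = CLOSURE({[A' → . A]}), then GOTO on every symbol after a dot until no new states appear). It has 9 states:
  I0: { [A → . ( F], [A → . ,], [A → . id ( id], [A' → . A] }  — shift
  I1: { [A → ( . F], [F → . (] }  — shift
  I2: { [A → , .] }  — reduce
  I3: { [A' → A .] }  — accept
  I4: { [A → id . ( id] }  — shift
  I5: { [A → id ( . id] }  — shift
  I6: { [A → id ( id .] }  — reduce
  I7: { [F → ( .] }  — reduce
  I8: { [A → ( F .] }  — reduce

Every state is either a pure shift/goto state or contains exactly one complete item and nothing to shift — no conflicts. The grammar is LR(0).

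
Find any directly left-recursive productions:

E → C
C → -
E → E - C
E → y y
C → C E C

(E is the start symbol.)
Direct left recursion occurs when N → N α for some non-terminal N (the right-hand side begins with the left-hand side itself).

E → C: starts with C
C → -: starts with '-'
E → E - C: LEFT RECURSIVE (starts with E)
E → y y: starts with y
C → C E C: LEFT RECURSIVE (starts with C)

The grammar has direct left recursion on: E, C.

Answer: Yes, E, C are left-recursive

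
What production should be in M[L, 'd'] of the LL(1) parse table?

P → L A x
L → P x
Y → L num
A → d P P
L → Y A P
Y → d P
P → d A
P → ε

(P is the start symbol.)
To find M[L, 'd'], we find productions for L where 'd' is in the predict set (PREDICT(N → α) = (FIRST(α) \ {ε}) ∪ (FOLLOW(N) if α ⇒* ε)).

Relevant sets:
  FIRST(P) = { 'd', 'x', ε }
  FIRST(Y) = { 'd', 'x' }

L → P x: PREDICT = { 'd', 'x' }
  'd' is in predict set, so this production goes in M[L, 'd']
L → Y A P: PREDICT = { 'd', 'x' }
  'd' is in predict set, so this production goes in M[L, 'd']

M[L, 'd'] = L → P x, L → Y A P  (a multiply-defined cell — the grammar is not LL(1))

Answer: L → P x, L → Y A P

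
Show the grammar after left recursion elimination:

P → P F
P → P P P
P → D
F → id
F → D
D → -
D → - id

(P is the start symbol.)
P is directly left-recursive. The standard transformation for
  A → A α₁ | ... | A α_m | β₁ | ... | β_n
is
  A  → β₁ A' | ... | β_n A'
  A' → α₁ A' | ... | α_m A' | ε

P → D becomes P → D P'
P → P F becomes P' → F P'
P → P P P becomes P' → P P P'
Add P' → ε

Productions for other non-terminals are unchanged:
  F → id
  F → D
  D → -
  D → - id

Resulting grammar:
P → D P'
P' → F P'
P' → P P P'
P' → ε
F → id
F → D
D → -
D → - id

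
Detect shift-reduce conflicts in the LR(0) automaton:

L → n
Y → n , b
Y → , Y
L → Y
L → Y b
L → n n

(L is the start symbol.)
Yes — I3: [L → Y .] vs [L → Y . b]; I4: [L → n .] vs [L → n . n]

A shift-reduce conflict occurs when an LR(0) state has both:
  - a complete (reduce) item [A → α .] (dot at the end), and
  - a shift item [B → β . c γ] (dot before a terminal).

Augment with L' → L and build the canonical LR(0) collection (I0 = CLOSURE({[L' → . L]}), then GOTO on every symbol after a dot until no new states appear). It has 11 states:
  I0: { [L → . Y b], [L → . Y], [L → . n n], [L → . n], [L' → . L], [Y → . , Y], [Y → . n , b] }  — shift
  I1: { [Y → , . Y], [Y → . , Y], [Y → . n , b] }  — shift
  I2: { [L' → L .] }  — accept
  I3: { [L → Y . b], [L → Y .] }  — shift, reduce
  I4: { [L → n . n], [L → n .], [Y → n . , b] }  — shift, reduce
  I5: { [Y → n , . b] }  — shift
  I6: { [L → n n .] }  — reduce
  I7: { [Y → n , b .] }  — reduce
  I8: { [L → Y b .] }  — reduce
  I9: { [Y → , Y .] }  — reduce
  I10: { [Y → n . , b] }  — shift

I3 contains reduce item [L → Y .] and shift item [L → Y . b] — shift-reduce conflict.
I4 contains reduce item [L → n .] and shift items [L → n . n], [Y → n . , b] — shift-reduce conflict.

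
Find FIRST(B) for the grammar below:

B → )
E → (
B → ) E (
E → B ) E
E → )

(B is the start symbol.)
From B → ):
  - ')' is a terminal: add ')' and stop
From B → ) E (:
  - ')' is a terminal: add ')' and stop

Collecting: FIRST(B) = { ')' }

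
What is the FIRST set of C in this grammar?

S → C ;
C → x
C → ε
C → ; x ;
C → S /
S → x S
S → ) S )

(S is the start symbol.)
To compute FIRST(C), examine every production with C on the left-hand side, reading each right-hand side left to right until a non-nullable symbol is reached.

FIRST sets of the other non-terminals involved (by the same procedure, iterated to a fixed point):
  FIRST(S) = { ')', ';', 'x' }

From C → x:
  - x is a terminal: add 'x' and stop
From C → ε:
  - ε-production, so ε ∈ FIRST(C)
From C → ; x ;:
  - ';' is a terminal: add ';' and stop
From C → S /:
  - S is a non-terminal: add FIRST(S) \ {ε} = { ')', ';', 'x' }
    S is not nullable, so stop

Collecting: FIRST(C) = { ')', ';', 'x', ε }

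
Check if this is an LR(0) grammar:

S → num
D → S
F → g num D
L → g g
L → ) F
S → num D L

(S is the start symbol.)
Augment with S' → S and build the canonical LR(0) collection (I0 = CLOSURE({[S' → . S]}), then GOTO on every symbol after a dot until no new states appear). It has 13 states:
  I0: { [S → . num D L], [S → . num], [S' → . S] }  — shift
  I1: { [S' → S .] }  — accept
  I2: { [D → . S], [S → . num D L], [S → . num], [S → num . D L], [S → num .] }  — shift, reduce
  I3: { [L → . ) F], [L → . g g], [S → num D . L] }  — shift
  I4: { [D → S .] }  — reduce
  I5: { [F → . g num D], [L → ) . F] }  — shift
  I6: { [S → num D L .] }  — reduce
  I7: { [L → g . g] }  — shift
  I8: { [L → g g .] }  — reduce
  I9: { [L → ) F .] }  — reduce
  I10: { [F → g . num D] }  — shift
  I11: { [D → . S], [F → g num . D], [S → . num D L], [S → . num] }  — shift
  I12: { [F → g num D .] }  — reduce

Conflict in state I2:
  Shift-reduce conflict between [S → num .] and [S → . num]
So the grammar is NOT LR(0).

Answer: No. Shift-reduce conflict between [S → num .] and [S → . num]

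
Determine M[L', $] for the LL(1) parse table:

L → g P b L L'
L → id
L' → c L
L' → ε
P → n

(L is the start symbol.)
L' → ε

To find M[L', $], we find productions for L' where $ is in the predict set (PREDICT(N → α) = (FIRST(α) \ {ε}) ∪ (FOLLOW(N) if α ⇒* ε)).

Relevant sets:
  FOLLOW(L') = { $, 'c' }

L' → c L: PREDICT = { 'c' }
L' → ε: PREDICT = { $, 'c' }
  $ is in predict set, so this production goes in M[L', $]

M[L', $] = L' → ε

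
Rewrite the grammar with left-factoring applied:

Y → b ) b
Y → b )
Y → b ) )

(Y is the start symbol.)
Y → b ) Y'
Y' → b
Y' → ε
Y' → )

Left-factoring transforms A → αβ₁ | αβ₂ into A → αA' and A' → β₁ | β₂
(α is the longest common prefix among the alternatives). Repeat until
no nonterminal has two alternatives with a common prefix.

Round 1: Y has alternatives sharing prefix 'b )'. Introduce Y': Y → b ) Y'
  Add: Y' → b
  Add: Y' → ε
  Add: Y' → )

No remaining common prefixes — done.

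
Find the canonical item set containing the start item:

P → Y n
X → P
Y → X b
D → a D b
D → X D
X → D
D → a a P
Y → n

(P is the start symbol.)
First, augment the grammar with P' → P
I₀ = CLOSURE({ [P' → . P] }):
  [P' → . P] has the dot before P: add [P → . Y n]
  [P → . Y n] has the dot before Y: add [Y → . X b], [Y → . n]
  [Y → . X b] has the dot before X: add [X → . P], [X → . D]
  [X → . D] has the dot before D: add [D → . a D b], [D → . X D], [D → . a a P]
No further items can be added.

I₀ = { [D → . X D], [D → . a D b], [D → . a a P], [P → . Y n], [P' → . P], [X → . D], [X → . P], [Y → . X b], [Y → . n] }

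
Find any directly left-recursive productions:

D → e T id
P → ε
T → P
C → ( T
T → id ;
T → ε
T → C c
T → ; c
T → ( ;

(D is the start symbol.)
No direct left recursion

Direct left recursion occurs when N → N α for some non-terminal N (the right-hand side begins with the left-hand side itself).

D → e T id: starts with e
P → ε: starts with ε
T → P: starts with P
C → ( T: starts with '('
T → id ;: starts with id
T → ε: starts with ε
T → C c: starts with C
T → ; c: starts with ';'
T → ( ;: starts with '('

No direct left recursion found.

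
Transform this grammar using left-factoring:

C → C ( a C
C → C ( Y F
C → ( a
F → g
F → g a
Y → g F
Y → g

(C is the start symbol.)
C → C ( C'
C' → a C
C' → Y F
C → ( a
F → g F'
F' → ε
F' → a
Y → g Y'
Y' → F
Y' → ε

Left-factoring transforms A → αβ₁ | αβ₂ into A → αA' and A' → β₁ | β₂
(α is the longest common prefix among the alternatives). Repeat until
no nonterminal has two alternatives with a common prefix.

Round 1: C has alternatives sharing prefix 'C ('. Introduce C': C → C ( C'
  Add: C' → a C
  Add: C' → Y F

Round 2: F has alternatives sharing prefix 'g'. Introduce F': F → g F'
  Add: F' → ε
  Add: F' → a

Round 3: Y has alternatives sharing prefix 'g'. Introduce Y': Y → g Y'
  Add: Y' → F
  Add: Y' → ε

No remaining common prefixes — done.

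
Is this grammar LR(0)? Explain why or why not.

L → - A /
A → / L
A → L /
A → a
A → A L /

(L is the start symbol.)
Yes, the grammar is LR(0)

A grammar is LR(0) if no state in the canonical LR(0) collection has:
  - both a shift item (dot before a terminal) and a complete item (shift-reduce conflict), or
  - two or more complete items (reduce-reduce conflict; the accept item [L' → L .] counts as a complete item here).

Augment with L' → L and build the canonical LR(0) collection (I0 = CLOSURE({[L' → . L]}), then GOTO on every symbol after a dot until no new states appear). It has 12 states:
  I0: { [L → . - A /], [L' → . L] }  — shift
  I1: { [A → . / L], [A → . A L /], [A → . L /], [A → . a], [L → - . A /], [L → . - A /] }  — shift
  I2: { [L' → L .] }  — accept
  I3: { [A → / . L], [L → . - A /] }  — shift
  I4: { [A → A . L /], [L → - A . /], [L → . - A /] }  — shift
  I5: { [A → L . /] }  — shift
  I6: { [A → a .] }  — reduce
  I7: { [A → L / .] }  — reduce
  I8: { [L → - A / .] }  — reduce
  I9: { [A → A L . /] }  — shift
  I10: { [A → A L / .] }  — reduce
  I11: { [A → / L .] }  — reduce

Every state is either a pure shift/goto state or contains exactly one complete item and nothing to shift — no conflicts. The grammar is LR(0).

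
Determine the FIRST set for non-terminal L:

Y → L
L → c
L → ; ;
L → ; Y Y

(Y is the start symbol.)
{ ';', 'c' }

To compute FIRST(L), examine every production with L on the left-hand side, reading each right-hand side left to right until a non-nullable symbol is reached.

From L → c:
  - c is a terminal: add 'c' and stop
From L → ; ;:
  - ';' is a terminal: add ';' and stop
From L → ; Y Y:
  - ';' is a terminal: add ';' and stop

Collecting: FIRST(L) = { ';', 'c' }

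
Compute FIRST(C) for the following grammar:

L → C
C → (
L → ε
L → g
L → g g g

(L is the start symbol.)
To compute FIRST(C), examine every production with C on the left-hand side, reading each right-hand side left to right until a non-nullable symbol is reached.

From C → (:
  - '(' is a terminal: add '(' and stop

Collecting: FIRST(C) = { '(' }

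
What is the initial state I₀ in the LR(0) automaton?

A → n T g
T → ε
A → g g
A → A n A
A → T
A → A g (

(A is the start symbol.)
{ [A → . A g (], [A → . A n A], [A → . T], [A → . g g], [A → . n T g], [A' → . A], [T → .] }

First, augment the grammar with A' → A
I₀ = CLOSURE({ [A' → . A] }):
  [A' → . A] has the dot before A: add [A → . n T g], [A → . g g], [A → . A n A], [A → . T], [A → . A g (]
  [A → . T] has the dot before T: add [T → .]
No further items can be added.

I₀ = { [A → . A g (], [A → . A n A], [A → . T], [A → . g g], [A → . n T g], [A' → . A], [T → .] }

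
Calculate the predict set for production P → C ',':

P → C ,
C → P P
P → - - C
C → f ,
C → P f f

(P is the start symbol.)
PREDICT(P → C ',') = (FIRST(RHS) \ {ε}) ∪ (FOLLOW(P) if ε ∈ FIRST(RHS), i.e. RHS ⇒* ε)
FIRST(C) = { '-', 'f' }
FIRST(C ',') = { '-', 'f' }
ε ∉ FIRST(C ','), so FOLLOW(P) is not added.
PREDICT(P → C ',') = { '-', 'f' }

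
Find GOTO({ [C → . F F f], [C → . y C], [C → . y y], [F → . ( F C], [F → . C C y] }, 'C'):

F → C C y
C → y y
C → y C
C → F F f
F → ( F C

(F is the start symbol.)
GOTO(I, 'C') = CLOSURE({ [A → αX.β] : [A → α.Xβ] ∈ I, X = 'C' })

Items with dot before 'C', with the dot advanced:
  [F → . C C y] → [F → C . C y]
Closure of the advanced items:
  [F → C . C y] has the dot before C: add [C → . y y], [C → . y C], [C → . F F f]
  [C → . F F f] has the dot before F: add [F → . C C y], [F → . ( F C]

GOTO = { [C → . F F f], [C → . y C], [C → . y y], [F → . ( F C], [F → . C C y], [F → C . C y] }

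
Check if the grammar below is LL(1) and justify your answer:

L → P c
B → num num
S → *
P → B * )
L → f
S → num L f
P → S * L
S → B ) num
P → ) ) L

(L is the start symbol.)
Relevant sets:
  FIRST(P) = { ')', '*', 'num' }
  FIRST(B) = { 'num' }
  FIRST(S) = { '*', 'num' }

For L:
  PREDICT(L → P c) = { ')', '*', 'num' }
  PREDICT(L → f) = { 'f' }
For S:
  PREDICT(S → '*') = { '*' }
  PREDICT(S → num L f) = { 'num' }
  PREDICT(S → B ')' num) = { 'num' }
For P:
  PREDICT(P → B '*' ')') = { 'num' }
  PREDICT(P → S '*' L) = { '*', 'num' }
  PREDICT(P → ')' ')' L) = { ')' }
B has a single production, so nothing to check there.

Conflict found: Predict set conflict for S: { 'num' }
The grammar is NOT LL(1).

Answer: No. Predict set conflict for S: { 'num' }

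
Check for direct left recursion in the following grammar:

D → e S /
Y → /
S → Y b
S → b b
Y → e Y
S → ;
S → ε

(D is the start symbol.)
No direct left recursion

D → e S /: starts with e
Y → /: starts with '/'
S → Y b: starts with Y
S → b b: starts with b
Y → e Y: starts with e
S → ;: starts with ';'
S → ε: starts with ε

No direct left recursion found.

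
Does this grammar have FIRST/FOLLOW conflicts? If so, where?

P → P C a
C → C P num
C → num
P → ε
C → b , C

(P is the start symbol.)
Nullable non-terminals: P.
FIRST sets used below: FIRST(P) = { 'b', 'num', ε }, FIRST(C) = { 'b', 'num' }

P: nullable alternative(s) P → ε; FOLLOW(P) = { $, 'b', 'num' }
  P → P C a: FIRST \ {ε} = { 'b', 'num' } — overlaps FOLLOW(P) on { 'b', 'num' }: CONFLICT
  P → ε: FIRST \ {ε} = { } — this is the only nullable alternative, skip

C has no nullable alternative, so no FIRST/FOLLOW check is needed there.

So the grammar has 1 FIRST/FOLLOW conflict (marked CONFLICT above).

Answer: Yes. P → P C a with FOLLOW(P) on { 'b', 'num' }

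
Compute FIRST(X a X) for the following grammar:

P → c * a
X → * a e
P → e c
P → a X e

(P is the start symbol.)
{ '*' }

FIRST sets of the non-terminals involved (from the grammar, by fixed-point iteration):
  FIRST(X) = { '*' }

To compute FIRST(X a X), process the symbols left to right:
Symbol X is a non-terminal. Add FIRST(X) \ {ε} = { '*' }
X is not nullable (ε ∉ FIRST(X)), so stop here.
FIRST(X a X) = { '*' }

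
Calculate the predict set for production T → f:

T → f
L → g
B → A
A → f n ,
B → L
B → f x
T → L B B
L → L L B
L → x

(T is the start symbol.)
{ 'f' }

PREDICT(T → f) = (FIRST(RHS) \ {ε}) ∪ (FOLLOW(T) if ε ∈ FIRST(RHS), i.e. RHS ⇒* ε)
FIRST(f) = { 'f' }
ε ∉ FIRST(f), so FOLLOW(T) is not added.
PREDICT(T → f) = { 'f' }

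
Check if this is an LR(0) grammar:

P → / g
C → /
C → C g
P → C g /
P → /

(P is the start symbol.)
No. Shift-reduce conflict between [C → / .] and [P → / . g]

A grammar is LR(0) if no state in the canonical LR(0) collection has:
  - both a shift item (dot before a terminal) and a complete item (shift-reduce conflict), or
  - two or more complete items (reduce-reduce conflict; the accept item [P' → P .] counts as a complete item here).

Augment with P' → P and build the canonical LR(0) collection (I0 = CLOSURE({[P' → . P]}), then GOTO on every symbol after a dot until no new states appear). It has 7 states:
  I0: { [C → . /], [C → . C g], [P → . / g], [P → . /], [P → . C g /], [P' → . P] }  — shift
  I1: { [C → / .], [P → / . g], [P → / .] }  — shift, 2 reduces
  I2: { [C → C . g], [P → C . g /] }  — shift
  I3: { [P' → P .] }  — accept
  I4: { [C → C g .], [P → C g . /] }  — shift, reduce
  I5: { [P → C g / .] }  — reduce
  I6: { [P → / g .] }  — reduce

Conflict in state I1:
  Shift-reduce conflict between [C → / .] and [P → / . g]
So the grammar is NOT LR(0).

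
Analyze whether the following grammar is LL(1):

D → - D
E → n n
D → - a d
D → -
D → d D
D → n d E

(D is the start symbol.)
A grammar is LL(1) if for each non-terminal N with multiple productions, the predict sets of those productions are pairwise disjoint, where PREDICT(N → α) = (FIRST(α) \ {ε}) ∪ (FOLLOW(N) if α ⇒* ε).

For D:
  PREDICT(D → '-' D) = { '-' }
  PREDICT(D → '-' a d) = { '-' }
  PREDICT(D → '-') = { '-' }
  PREDICT(D → d D) = { 'd' }
  PREDICT(D → n d E) = { 'n' }
E has a single production, so nothing to check there.

Conflict found: Predict set conflict for D: { '-' }
The grammar is NOT LL(1).

Answer: No. Predict set conflict for D: { '-' }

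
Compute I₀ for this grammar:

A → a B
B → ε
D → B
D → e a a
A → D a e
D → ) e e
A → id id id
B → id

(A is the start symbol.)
First, augment the grammar with A' → A
I₀ = CLOSURE({ [A' → . A] }):
  [A' → . A] has the dot before A: add [A → . a B], [A → . D a e], [A → . id id id]
  [A → . D a e] has the dot before D: add [D → . B], [D → . e a a], [D → . ) e e]
  [D → . B] has the dot before B: add [B → .], [B → . id]
No further items can be added.

I₀ = { [A → . D a e], [A → . a B], [A → . id id id], [A' → . A], [B → . id], [B → .], [D → . ) e e], [D → . B], [D → . e a a] }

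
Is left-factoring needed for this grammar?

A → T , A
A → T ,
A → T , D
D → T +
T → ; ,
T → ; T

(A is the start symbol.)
Yes, A has productions with common prefix 'T ,'; T has productions with common prefix ';'

Left-factoring is needed when two productions for the same non-terminal
share a common prefix on the right-hand side.

Productions for A:
  A → T , A
  A → T ,
  A → T , D
Productions for T:
  T → ; ,
  T → ; T

Found common prefix 'T ,' in productions for A
Found common prefix ';' in productions for T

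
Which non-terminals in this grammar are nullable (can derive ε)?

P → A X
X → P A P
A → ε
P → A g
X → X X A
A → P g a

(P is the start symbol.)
A non-terminal is nullable if it can derive ε (the empty string): either it has an ε-production, or it has a production whose right-hand side consists entirely of nullable non-terminals.

ε-productions: A → ε
So A is immediately nullable.
No further non-terminal can be added: every production for the remaining non-terminals contains a terminal or a non-nullable non-terminal.
Nullable = { 'A' }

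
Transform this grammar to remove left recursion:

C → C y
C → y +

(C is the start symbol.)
C is directly left-recursive. The standard transformation for
  A → A α₁ | ... | A α_m | β₁ | ... | β_n
is
  A  → β₁ A' | ... | β_n A'
  A' → α₁ A' | ... | α_m A' | ε

C → y + becomes C → y + C'
C → C y becomes C' → y C'
Add C' → ε

Resulting grammar:
C → y + C'
C' → y C'
C' → ε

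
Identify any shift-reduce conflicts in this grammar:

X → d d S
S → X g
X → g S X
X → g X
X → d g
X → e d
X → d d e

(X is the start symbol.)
A shift-reduce conflict occurs when an LR(0) state has both:
  - a complete (reduce) item [A → α .] (dot at the end), and
  - a shift item [B → β . c γ] (dot before a terminal).

Augment with X' → X and build the canonical LR(0) collection (I0 = CLOSURE({[X' → . X]}), then GOTO on every symbol after a dot until no new states appear). It has 15 states:
  I0: { [X → . d d S], [X → . d d e], [X → . d g], [X → . e d], [X → . g S X], [X → . g X], [X' → . X] }  — shift
  I1: { [X' → X .] }  — accept
  I2: { [X → d . d S], [X → d . d e], [X → d . g] }  — shift
  I3: { [X → e . d] }  — shift
  I4: { [S → . X g], [X → . d d S], [X → . d d e], [X → . d g], [X → . e d], [X → . g S X], [X → . g X], [X → g . S X], [X → g . X] }  — shift
  I5: { [X → . d d S], [X → . d d e], [X → . d g], [X → . e d], [X → . g S X], [X → . g X], [X → g S . X] }  — shift
  I6: { [S → X . g], [X → g X .] }  — shift, reduce
  I7: { [S → X g .] }  — reduce
  I8: { [X → g S X .] }  — reduce
  I9: { [X → e d .] }  — reduce
  I10: { [S → . X g], [X → . d d S], [X → . d d e], [X → . d g], [X → . e d], [X → . g S X], [X → . g X], [X → d d . S], [X → d d . e] }  — shift
  I11: { [X → d g .] }  — reduce
  I12: { [X → d d S .] }  — reduce
  I13: { [S → X . g] }  — shift
  I14: { [X → d d e .], [X → e . d] }  — shift, reduce

I6 contains reduce item [X → g X .] and shift item [S → X . g] — shift-reduce conflict.
I14 contains reduce item [X → d d e .] and shift item [X → e . d] — shift-reduce conflict.

Answer: Yes — I6: [X → g X .] vs [S → X . g]; I14: [X → d d e .] vs [X → e . d]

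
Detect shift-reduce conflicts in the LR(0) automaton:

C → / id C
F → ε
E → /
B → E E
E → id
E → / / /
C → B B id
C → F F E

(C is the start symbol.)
Augment with C' → C and build the canonical LR(0) collection (I0 = CLOSURE({[C' → . C]}), then GOTO on every symbol after a dot until no new states appear). It has 17 states:
  I0: { [B → . E E], [C → . / id C], [C → . B B id], [C → . F F E], [C' → . C], [E → . / / /], [E → . /], [E → . id], [F → .] }  — shift, reduce
  I1: { [C → / . id C], [E → / . / /], [E → / .] }  — shift, reduce
  I2: { [B → . E E], [C → B . B id], [E → . / / /], [E → . /], [E → . id] }  — shift
  I3: { [C' → C .] }  — accept
  I4: { [B → E . E], [E → . / / /], [E → . /], [E → . id] }  — shift
  I5: { [C → F . F E], [F → .] }  — reduce
  I6: { [E → id .] }  — reduce
  I7: { [C → F F . E], [E → . / / /], [E → . /], [E → . id] }  — shift
  I8: { [E → / . / /], [E → / .] }  — shift, reduce
  I9: { [C → F F E .] }  — reduce
  I10: { [E → / / . /] }  — shift
  I11: { [E → / / / .] }  — reduce
  I12: { [B → E E .] }  — reduce
  I13: { [C → B B . id] }  — shift
  I14: { [C → B B id .] }  — reduce
  I15: { [B → . E E], [C → . / id C], [C → . B B id], [C → . F F E], [C → / id . C], [E → . / / /], [E → . /], [E → . id], [F → .] }  — shift, reduce
  I16: { [C → / id C .] }  — reduce

I0 contains reduce item [F → .] and shift items [C → . / id C], [E → . /], [E → . / / /], [E → . id] — shift-reduce conflict.
I1 contains reduce item [E → / .] and shift items [C → / . id C], [E → / . / /] — shift-reduce conflict.
I8 contains reduce item [E → / .] and shift item [E → / . / /] — shift-reduce conflict.
I15 contains reduce item [F → .] and shift items [C → . / id C], [E → . /], [E → . / / /], [E → . id] — shift-reduce conflict.

Answer: Yes — I0: [F → .] vs [C → . / id C]; I1: [E → / .] vs [C → / . id C]; I8: [E → / .] vs [E → / . / /]; I15: [F → .] vs [C → . / id C]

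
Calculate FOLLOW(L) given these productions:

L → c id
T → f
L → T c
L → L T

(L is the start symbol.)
{ $, 'f' }

To compute FOLLOW(L), find every occurrence of L on a right-hand side N → α L β: add FIRST(β) \ {ε}, and if β is empty or nullable also add FOLLOW(N). Iterate to a fixed point.

L is the start symbol, so $ ∈ FOLLOW(L).
In L → L T: L is followed by T, add FIRST(T) \ {ε} = { 'f' }

Taking the union: FOLLOW(L) = { $, 'f' }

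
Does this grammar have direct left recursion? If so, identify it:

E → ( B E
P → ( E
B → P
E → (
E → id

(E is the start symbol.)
Direct left recursion occurs when N → N α for some non-terminal N (the right-hand side begins with the left-hand side itself).

E → ( B E: starts with '('
P → ( E: starts with '('
B → P: starts with P
E → (: starts with '('
E → id: starts with id

No direct left recursion found.

Answer: No direct left recursion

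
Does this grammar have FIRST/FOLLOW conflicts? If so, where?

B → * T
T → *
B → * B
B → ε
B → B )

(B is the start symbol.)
Yes. B → B ')' with FOLLOW(B) on { ')' }

A FIRST/FOLLOW conflict occurs when a non-terminal N has a nullable alternative N → β (β ⇒* ε) and another alternative N → α with FIRST(α) ∩ FOLLOW(N) ≠ ∅: on such a lookahead the parser cannot decide between expanding α and letting N vanish via β.

Nullable non-terminals: B.
FIRST sets used below: FIRST(B) = { ')', '*', ε }

B: nullable alternative(s) B → ε; FOLLOW(B) = { $, ')' }
  B → * T: FIRST \ {ε} = { '*' } — disjoint from FOLLOW(B)
  B → * B: FIRST \ {ε} = { '*' } — disjoint from FOLLOW(B)
  B → ε: FIRST \ {ε} = { } — this is the only nullable alternative, skip
  B → B ): FIRST \ {ε} = { ')', '*' } — overlaps FOLLOW(B) on { ')' }: CONFLICT

T has no nullable alternative, so no FIRST/FOLLOW check is needed there.

So the grammar has 1 FIRST/FOLLOW conflict (marked CONFLICT above).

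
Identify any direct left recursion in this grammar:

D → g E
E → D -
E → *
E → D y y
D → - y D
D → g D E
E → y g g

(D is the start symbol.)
No direct left recursion

Direct left recursion occurs when N → N α for some non-terminal N (the right-hand side begins with the left-hand side itself).

D → g E: starts with g
E → D -: starts with D
E → *: starts with '*'
E → D y y: starts with D
D → - y D: starts with '-'
D → g D E: starts with g
E → y g g: starts with y

No direct left recursion found.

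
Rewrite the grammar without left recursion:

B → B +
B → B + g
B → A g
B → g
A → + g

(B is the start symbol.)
B → A g B'
B → g B'
B' → + B'
B' → + g B'
B' → ε
A → + g

B is directly left-recursive. The standard transformation for
  A → A α₁ | ... | A α_m | β₁ | ... | β_n
is
  A  → β₁ A' | ... | β_n A'
  A' → α₁ A' | ... | α_m A' | ε

B → A g becomes B → A g B'
B → g becomes B → g B'
B → B + becomes B' → + B'
B → B + g becomes B' → + g B'
Add B' → ε

Productions for other non-terminals are unchanged:
  A → + g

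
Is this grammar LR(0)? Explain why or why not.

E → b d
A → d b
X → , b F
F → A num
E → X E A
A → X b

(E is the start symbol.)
Yes, the grammar is LR(0)

Augment with E' → E and build the canonical LR(0) collection (I0 = CLOSURE({[E' → . E]}), then GOTO on every symbol after a dot until no new states appear). It has 16 states:
  I0: { [E → . X E A], [E → . b d], [E' → . E], [X → . , b F] }  — shift
  I1: { [X → , . b F] }  — shift
  I2: { [E' → E .] }  — accept
  I3: { [E → . X E A], [E → . b d], [E → X . E A], [X → . , b F] }  — shift
  I4: { [E → b . d] }  — shift
  I5: { [E → b d .] }  — reduce
  I6: { [A → . X b], [A → . d b], [E → X E . A], [X → . , b F] }  — shift
  I7: { [E → X E A .] }  — reduce
  I8: { [A → X . b] }  — shift
  I9: { [A → d . b] }  — shift
  I10: { [A → d b .] }  — reduce
  I11: { [A → X b .] }  — reduce
  I12: { [A → . X b], [A → . d b], [F → . A num], [X → , b . F], [X → . , b F] }  — shift
  I13: { [F → A . num] }  — shift
  I14: { [X → , b F .] }  — reduce
  I15: { [F → A num .] }  — reduce

Every state is either a pure shift/goto state or contains exactly one complete item and nothing to shift — no conflicts. The grammar is LR(0).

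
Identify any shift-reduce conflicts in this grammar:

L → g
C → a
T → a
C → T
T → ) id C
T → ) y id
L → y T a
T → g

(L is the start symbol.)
Augment with L' → L and build the canonical LR(0) collection (I0 = CLOSURE({[L' → . L]}), then GOTO on every symbol after a dot until no new states appear). It has 15 states:
  I0: { [L → . g], [L → . y T a], [L' → . L] }  — shift
  I1: { [L' → L .] }  — accept
  I2: { [L → g .] }  — reduce
  I3: { [L → y . T a], [T → . ) id C], [T → . ) y id], [T → . a], [T → . g] }  — shift
  I4: { [T → ) . id C], [T → ) . y id] }  — shift
  I5: { [L → y T . a] }  — shift
  I6: { [T → a .] }  — reduce
  I7: { [T → g .] }  — reduce
  I8: { [L → y T a .] }  — reduce
  I9: { [C → . T], [C → . a], [T → ) id . C], [T → . ) id C], [T → . ) y id], [T → . a], [T → . g] }  — shift
  I10: { [T → ) y . id] }  — shift
  I11: { [T → ) y id .] }  — reduce
  I12: { [T → ) id C .] }  — reduce
  I13: { [C → T .] }  — reduce
  I14: { [C → a .], [T → a .] }  — 2 reduces

No state contains both a complete item and a shift item.

Answer: No shift-reduce conflicts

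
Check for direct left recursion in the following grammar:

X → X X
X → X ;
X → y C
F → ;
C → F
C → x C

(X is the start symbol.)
Yes, X is left-recursive

X → X X: LEFT RECURSIVE (starts with X)
X → X ;: LEFT RECURSIVE (starts with X)
X → y C: starts with y
F → ;: starts with ';'
C → F: starts with F
C → x C: starts with x

The grammar has direct left recursion on: X.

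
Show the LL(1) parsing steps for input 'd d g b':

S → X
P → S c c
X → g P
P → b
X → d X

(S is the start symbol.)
LL(1) parsing maintains a stack (initially the start symbol over $) and the input. At each step: if the stack top is a terminal, match it against the current input token; if it is a non-terminal N, replace it with the RHS of M[N, lookahead] (the unique production whose predict set contains the lookahead).

Stack is shown with the top on the left.

Stack  Input      Action
------------------------
S $    d d g b $  output S → X
X $    d d g b $  output X → d X
d X $  d d g b $  match 'd'
X $    d g b $    output X → d X
d X $  d g b $    match 'd'
X $    g b $      output X → g P
g P $  g b $      match 'g'
P $    b $        output P → b
b $    b $        match 'b'
$      $          accept

The string is accepted.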